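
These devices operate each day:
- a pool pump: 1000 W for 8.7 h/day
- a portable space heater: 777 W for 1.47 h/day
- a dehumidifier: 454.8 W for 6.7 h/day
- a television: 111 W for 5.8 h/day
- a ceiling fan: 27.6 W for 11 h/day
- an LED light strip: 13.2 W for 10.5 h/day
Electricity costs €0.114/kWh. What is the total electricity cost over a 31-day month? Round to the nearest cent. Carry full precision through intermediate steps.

pool pump: 1000 W × 8.7 h × 31 d = 269,700 Wh = 269.7 kWh
portable space heater: 777 W × 1.47 h × 31 d = 35,408 Wh = 35.41 kWh
dehumidifier: 454.8 W × 6.7 h × 31 d = 94,462 Wh = 94.46 kWh
television: 111 W × 5.8 h × 31 d = 19,958 Wh = 19.96 kWh
ceiling fan: 27.6 W × 11 h × 31 d = 9,412 Wh = 9.412 kWh
LED light strip: 13.2 W × 10.5 h × 31 d = 4,297 Wh = 4.297 kWh
Total energy = 269.7 + 35.41 + 94.46 + 19.96 + 9.412 + 4.297 = 433.2 kWh
Cost = 433.2 kWh × €0.114 = €49.39

€49.39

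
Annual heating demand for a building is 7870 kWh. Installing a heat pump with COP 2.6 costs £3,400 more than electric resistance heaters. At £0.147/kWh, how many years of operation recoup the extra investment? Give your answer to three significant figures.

Resistance: 7870 kWh × £0.147 = £1,156.89/yr
Heat pump: 7870 / 2.6 = 3027 kWh in → × £0.147 = £444.96/yr
Annual savings = £711.93
Payback = £3,400 / £711.93 = 4.78 years

4.78 years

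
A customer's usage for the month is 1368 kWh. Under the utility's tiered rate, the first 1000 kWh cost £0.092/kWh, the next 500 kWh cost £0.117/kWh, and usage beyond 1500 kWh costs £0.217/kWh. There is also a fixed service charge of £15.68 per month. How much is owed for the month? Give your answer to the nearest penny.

£150.74

First 1000 kWh × £0.092 = £92.00
Next 368 kWh × £0.117 = £43.06
Remaining tier: 0 kWh (not reached)
Energy charge = £135.06; + service £15.68 = £150.74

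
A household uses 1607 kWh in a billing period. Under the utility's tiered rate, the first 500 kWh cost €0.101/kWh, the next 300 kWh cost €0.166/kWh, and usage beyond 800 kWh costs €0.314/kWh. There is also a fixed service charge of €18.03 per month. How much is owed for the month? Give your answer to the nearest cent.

First 500 kWh × €0.101 = €50.50
Next 300 kWh × €0.166 = €49.80
Remaining 807 kWh × €0.314 = €253.40
Energy charge = €353.70; + service €18.03 = €371.73

€371.73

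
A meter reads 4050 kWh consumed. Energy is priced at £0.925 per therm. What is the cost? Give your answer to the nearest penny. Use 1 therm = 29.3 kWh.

£127.86

4050 kWh × (0.03413 therm/kWh) = 138.2 therm
Cost = 138.2 therm × £0.925/therm = £127.86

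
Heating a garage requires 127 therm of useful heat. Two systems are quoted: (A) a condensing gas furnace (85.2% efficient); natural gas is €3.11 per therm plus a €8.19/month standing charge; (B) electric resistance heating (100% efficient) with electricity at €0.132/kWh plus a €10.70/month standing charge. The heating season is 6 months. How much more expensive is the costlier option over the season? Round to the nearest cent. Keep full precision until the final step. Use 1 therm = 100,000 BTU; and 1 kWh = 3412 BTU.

Heat load = 127 therm × 100,000 = 12,700,000 BTU
Gas: input = 12,700,000 / 0.852 = 14,906,103 BTU = 149.1 therm → 149.1 × €3.11 = €463.58; + 6 × €8.19 standing = €512.72
Electric: 12,700,000 BTU / 3412 = 3,722 kWh → × €0.132 = €491.32; + 6 × €10.70 standing = €555.52
Difference = |€512.72 − €555.52| = €42.80

€42.80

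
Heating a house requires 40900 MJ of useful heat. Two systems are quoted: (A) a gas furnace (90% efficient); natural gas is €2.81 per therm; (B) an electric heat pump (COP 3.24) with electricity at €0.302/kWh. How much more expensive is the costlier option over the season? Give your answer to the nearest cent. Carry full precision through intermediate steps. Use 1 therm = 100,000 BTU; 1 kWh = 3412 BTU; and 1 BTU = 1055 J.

€151.35

Heat load = 40900 MJ = 40,900,000,000 J / 1055 = 38,767,773 BTU
Gas: input = 38,767,773 / 0.90 = 43,075,303 BTU = 430.8 therm → 430.8 × €2.81 = €1,210.42
Heat pump: 38,767,773 BTU / 3412 = 11,360 kWh heat; / 3.24 = 3,507 kWh in → × €0.302 = €1,059.07
Difference = |€1,210.42 − €1,059.07| = €151.35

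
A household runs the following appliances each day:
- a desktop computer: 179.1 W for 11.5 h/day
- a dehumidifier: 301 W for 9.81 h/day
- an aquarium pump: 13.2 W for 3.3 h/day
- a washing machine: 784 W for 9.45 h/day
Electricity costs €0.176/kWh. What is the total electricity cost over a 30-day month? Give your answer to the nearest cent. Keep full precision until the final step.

€65.81

desktop computer: 179.1 W × 11.5 h × 30 d = 61,790 Wh = 61.79 kWh
dehumidifier: 301 W × 9.81 h × 30 d = 88,584 Wh = 88.58 kWh
aquarium pump: 13.2 W × 3.3 h × 30 d = 1,307 Wh = 1.307 kWh
washing machine: 784 W × 9.45 h × 30 d = 222,264 Wh = 222.3 kWh
Total energy = 61.79 + 88.58 + 1.307 + 222.3 = 373.9 kWh
Cost = 373.9 kWh × €0.176 = €65.81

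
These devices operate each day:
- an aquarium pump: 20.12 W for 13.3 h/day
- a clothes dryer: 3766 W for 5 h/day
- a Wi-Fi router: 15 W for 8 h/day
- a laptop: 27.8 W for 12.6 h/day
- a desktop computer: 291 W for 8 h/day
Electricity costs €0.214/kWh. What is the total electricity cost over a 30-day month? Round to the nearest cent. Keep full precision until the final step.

€140.57

aquarium pump: 20.12 W × 13.3 h × 30 d = 8,028 Wh = 8.028 kWh
clothes dryer: 3766 W × 5 h × 30 d = 564,900 Wh = 564.9 kWh
Wi-Fi router: 15 W × 8 h × 30 d = 3,600 Wh = 3.6 kWh
laptop: 27.8 W × 12.6 h × 30 d = 10,508 Wh = 10.51 kWh
desktop computer: 291 W × 8 h × 30 d = 69,840 Wh = 69.84 kWh
Total energy = 8.028 + 564.9 + 3.6 + 10.51 + 69.84 = 656.9 kWh
Cost = 656.9 kWh × €0.214 = €140.57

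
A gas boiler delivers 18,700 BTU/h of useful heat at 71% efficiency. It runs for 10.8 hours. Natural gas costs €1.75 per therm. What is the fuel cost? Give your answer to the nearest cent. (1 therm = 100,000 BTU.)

€4.98

Heat delivered = 18,700 BTU/h × 10.8 h = 201,960 BTU
Gas input = 201,960 / 0.71 = 284,451 BTU
= 284,451 / 100,000 = 2.845 therm
Cost = 2.845 × €1.75/therm = €4.98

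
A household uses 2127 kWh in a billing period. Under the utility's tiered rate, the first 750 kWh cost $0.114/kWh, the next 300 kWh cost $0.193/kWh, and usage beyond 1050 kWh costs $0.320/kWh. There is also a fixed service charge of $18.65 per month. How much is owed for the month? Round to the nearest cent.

$506.69

First 750 kWh × $0.114 = $85.50
Next 300 kWh × $0.193 = $57.90
Remaining 1077 kWh × $0.320 = $344.64
Energy charge = $488.04; + service $18.65 = $506.69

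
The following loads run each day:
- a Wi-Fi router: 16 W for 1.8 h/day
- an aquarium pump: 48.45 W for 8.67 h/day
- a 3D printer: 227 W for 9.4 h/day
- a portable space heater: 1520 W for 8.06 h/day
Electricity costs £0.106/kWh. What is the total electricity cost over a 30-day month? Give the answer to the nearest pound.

£47

Wi-Fi router: 16 W × 1.8 h × 30 d = 864 Wh = 0.864 kWh
aquarium pump: 48.45 W × 8.67 h × 30 d = 12,602 Wh = 12.6 kWh
3D printer: 227 W × 9.4 h × 30 d = 64,014 Wh = 64.01 kWh
portable space heater: 1520 W × 8.06 h × 30 d = 367,536 Wh = 367.5 kWh
Total energy = 0.864 + 12.6 + 64.01 + 367.5 = 445 kWh
Cost = 445 kWh × £0.106 = £47.17 ≈ £47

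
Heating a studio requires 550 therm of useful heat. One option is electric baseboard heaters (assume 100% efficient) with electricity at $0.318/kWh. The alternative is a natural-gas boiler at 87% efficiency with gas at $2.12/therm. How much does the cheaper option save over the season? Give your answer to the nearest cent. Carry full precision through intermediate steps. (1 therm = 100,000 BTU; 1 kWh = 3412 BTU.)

Heat load = 550 therm × 100,000 = 55,000,000 BTU
Gas: input = 55,000,000 / 0.87 = 63,218,391 BTU = 632.2 therm → 632.2 × $2.12 = $1,340.23
Electric: 55,000,000 BTU / 3412 = 16,120 kWh → × $0.318 = $5,126.03
Difference = |$1,340.23 − $5,126.03| = $3,785.80

$3785.80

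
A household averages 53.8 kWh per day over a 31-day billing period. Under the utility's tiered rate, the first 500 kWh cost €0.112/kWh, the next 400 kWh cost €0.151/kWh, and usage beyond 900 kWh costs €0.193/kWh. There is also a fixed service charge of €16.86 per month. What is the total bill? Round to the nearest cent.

€281.45

Usage = 53.8 kWh/day × 31 days = 1667.8 kWh
First 500 kWh × €0.112 = €56.00
Next 400 kWh × €0.151 = €60.40
Remaining 767.8 kWh × €0.193 = €148.19
Energy charge = €264.59; + service €16.86 = €281.45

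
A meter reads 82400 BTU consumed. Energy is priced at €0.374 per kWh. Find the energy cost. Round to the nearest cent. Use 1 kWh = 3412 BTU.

82400 BTU × (0.00029308 kWh/BTU) = 24.15 kWh
Cost = 24.15 kWh × €0.374/kWh = €9.03

€9.03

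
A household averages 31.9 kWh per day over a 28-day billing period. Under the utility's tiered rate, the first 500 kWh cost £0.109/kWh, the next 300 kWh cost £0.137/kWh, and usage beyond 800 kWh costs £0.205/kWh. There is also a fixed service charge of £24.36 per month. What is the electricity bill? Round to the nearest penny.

£139.07

Usage = 31.9 kWh/day × 28 days = 893.2 kWh
First 500 kWh × £0.109 = £54.50
Next 300 kWh × £0.137 = £41.10
Remaining 93.2 kWh × £0.205 = £19.11
Energy charge = £114.71; + service £24.36 = £139.07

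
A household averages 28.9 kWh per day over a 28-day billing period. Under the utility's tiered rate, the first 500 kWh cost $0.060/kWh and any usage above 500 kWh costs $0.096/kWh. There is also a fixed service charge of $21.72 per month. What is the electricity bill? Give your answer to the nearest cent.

$81.40

Usage = 28.9 kWh/day × 28 days = 809.2 kWh
First 500 kWh × $0.060 = $30.00
Remaining 309.2 kWh × $0.096 = $29.68
Energy charge = $59.68; + service $21.72 = $81.40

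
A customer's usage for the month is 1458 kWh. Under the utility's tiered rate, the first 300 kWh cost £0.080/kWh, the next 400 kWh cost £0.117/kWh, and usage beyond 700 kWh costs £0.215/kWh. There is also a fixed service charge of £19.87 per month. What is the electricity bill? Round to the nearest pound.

£254

First 300 kWh × £0.080 = £24.00
Next 400 kWh × £0.117 = £46.80
Remaining 758 kWh × £0.215 = £162.97
Energy charge = £233.77; + service £19.87 = £253.64 ≈ £254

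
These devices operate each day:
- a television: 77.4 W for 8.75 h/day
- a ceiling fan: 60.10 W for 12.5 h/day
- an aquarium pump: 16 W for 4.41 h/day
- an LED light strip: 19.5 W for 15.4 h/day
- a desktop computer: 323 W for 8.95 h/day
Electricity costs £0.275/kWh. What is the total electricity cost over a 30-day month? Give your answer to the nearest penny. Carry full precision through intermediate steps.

television: 77.4 W × 8.75 h × 30 d = 20,318 Wh = 20.32 kWh
ceiling fan: 60.10 W × 12.5 h × 30 d = 22,538 Wh = 22.54 kWh
aquarium pump: 16 W × 4.41 h × 30 d = 2,117 Wh = 2.117 kWh
LED light strip: 19.5 W × 15.4 h × 30 d = 9,009 Wh = 9.009 kWh
desktop computer: 323 W × 8.95 h × 30 d = 86,726 Wh = 86.73 kWh
Total energy = 20.32 + 22.54 + 2.117 + 9.009 + 86.73 = 140.7 kWh
Cost = 140.7 kWh × £0.275 = £38.69

£38.69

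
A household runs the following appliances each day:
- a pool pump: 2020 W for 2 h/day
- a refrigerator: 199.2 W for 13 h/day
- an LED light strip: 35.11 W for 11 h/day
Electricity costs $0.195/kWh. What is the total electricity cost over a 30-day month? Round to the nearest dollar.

pool pump: 2020 W × 2 h × 30 d = 121,200 Wh = 121.2 kWh
refrigerator: 199.2 W × 13 h × 30 d = 77,688 Wh = 77.69 kWh
LED light strip: 35.11 W × 11 h × 30 d = 11,586 Wh = 11.59 kWh
Total energy = 121.2 + 77.69 + 11.59 = 210.5 kWh
Cost = 210.5 kWh × $0.195 = $41.04 ≈ $41

$41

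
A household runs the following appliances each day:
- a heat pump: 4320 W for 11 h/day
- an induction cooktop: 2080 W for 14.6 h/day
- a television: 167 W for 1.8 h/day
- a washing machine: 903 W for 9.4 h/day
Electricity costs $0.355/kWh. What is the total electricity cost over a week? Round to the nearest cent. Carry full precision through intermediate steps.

heat pump: 4320 W × 11 h × 7 d = 332,640 Wh = 332.6 kWh
induction cooktop: 2080 W × 14.6 h × 7 d = 212,576 Wh = 212.6 kWh
television: 167 W × 1.8 h × 7 d = 2,104 Wh = 2.104 kWh
washing machine: 903 W × 9.4 h × 7 d = 59,417 Wh = 59.42 kWh
Total energy = 332.6 + 212.6 + 2.104 + 59.42 = 606.7 kWh
Cost = 606.7 kWh × $0.355 = $215.39

$215.39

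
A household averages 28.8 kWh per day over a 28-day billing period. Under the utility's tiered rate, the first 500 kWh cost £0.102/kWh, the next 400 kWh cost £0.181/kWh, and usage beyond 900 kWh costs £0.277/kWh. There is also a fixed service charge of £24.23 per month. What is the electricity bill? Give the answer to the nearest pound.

£131

Usage = 28.8 kWh/day × 28 days = 806.4 kWh
First 500 kWh × £0.102 = £51.00
Next 306.4 kWh × £0.181 = £55.46
Remaining tier: 0 kWh (not reached)
Energy charge = £106.46; + service £24.23 = £130.69 ≈ £131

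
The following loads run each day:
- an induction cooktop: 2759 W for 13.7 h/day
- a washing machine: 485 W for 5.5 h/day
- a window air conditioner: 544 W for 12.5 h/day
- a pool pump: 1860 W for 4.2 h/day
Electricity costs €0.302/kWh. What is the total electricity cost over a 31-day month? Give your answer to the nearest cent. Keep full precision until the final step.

induction cooktop: 2759 W × 13.7 h × 31 d = 1,171,747 Wh = 1,172 kWh
washing machine: 485 W × 5.5 h × 31 d = 82,692 Wh = 82.69 kWh
window air conditioner: 544 W × 12.5 h × 31 d = 210,800 Wh = 210.8 kWh
pool pump: 1860 W × 4.2 h × 31 d = 242,172 Wh = 242.2 kWh
Total energy = 1,172 + 82.69 + 210.8 + 242.2 = 1,707 kWh
Cost = 1,707 kWh × €0.302 = €515.64

€515.64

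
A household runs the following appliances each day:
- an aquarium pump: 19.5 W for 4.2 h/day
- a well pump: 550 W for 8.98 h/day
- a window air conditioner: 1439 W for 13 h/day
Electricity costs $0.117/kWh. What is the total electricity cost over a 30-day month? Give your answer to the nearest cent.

aquarium pump: 19.5 W × 4.2 h × 30 d = 2,457 Wh = 2.457 kWh
well pump: 550 W × 8.98 h × 30 d = 148,170 Wh = 148.2 kWh
window air conditioner: 1439 W × 13 h × 30 d = 561,210 Wh = 561.2 kWh
Total energy = 2.457 + 148.2 + 561.2 = 711.8 kWh
Cost = 711.8 kWh × $0.117 = $83.28

$83.28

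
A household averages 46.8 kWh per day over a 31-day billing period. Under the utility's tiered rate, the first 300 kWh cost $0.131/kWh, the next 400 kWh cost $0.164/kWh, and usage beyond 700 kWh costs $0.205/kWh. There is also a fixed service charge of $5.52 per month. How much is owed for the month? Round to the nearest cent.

$264.33

Usage = 46.8 kWh/day × 31 days = 1450.8 kWh
First 300 kWh × $0.131 = $39.30
Next 400 kWh × $0.164 = $65.60
Remaining 750.8 kWh × $0.205 = $153.91
Energy charge = $258.81; + service $5.52 = $264.33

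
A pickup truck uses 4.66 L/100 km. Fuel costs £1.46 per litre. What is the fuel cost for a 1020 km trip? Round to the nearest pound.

Fuel = 4.66 L/100 km × 1020 km / 100 = 47.53 L
Cost = 47.53 L × £1.46/L = £69.40 ≈ £69

£69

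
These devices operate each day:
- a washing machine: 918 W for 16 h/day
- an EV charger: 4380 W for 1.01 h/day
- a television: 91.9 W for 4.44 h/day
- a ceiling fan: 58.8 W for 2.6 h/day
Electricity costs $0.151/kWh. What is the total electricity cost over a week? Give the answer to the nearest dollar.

$21

washing machine: 918 W × 16 h × 7 d = 102,816 Wh = 102.8 kWh
EV charger: 4380 W × 1.01 h × 7 d = 30,967 Wh = 30.97 kWh
television: 91.9 W × 4.44 h × 7 d = 2,856 Wh = 2.856 kWh
ceiling fan: 58.8 W × 2.6 h × 7 d = 1,070 Wh = 1.07 kWh
Total energy = 102.8 + 30.97 + 2.856 + 1.07 = 137.7 kWh
Cost = 137.7 kWh × $0.151 = $20.79 ≈ $21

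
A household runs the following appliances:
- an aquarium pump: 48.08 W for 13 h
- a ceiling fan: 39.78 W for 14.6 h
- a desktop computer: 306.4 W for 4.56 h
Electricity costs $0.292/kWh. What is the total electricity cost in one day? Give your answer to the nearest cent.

$0.76

aquarium pump: 48.08 W × 13 h = 625 Wh = 0.625 kWh
ceiling fan: 39.78 W × 14.6 h = 581 Wh = 0.5808 kWh
desktop computer: 306.4 W × 4.56 h = 1,397 Wh = 1.397 kWh
Total energy = 0.625 + 0.5808 + 1.397 = 2.603 kWh
Cost = 2.603 kWh × $0.292 = $0.76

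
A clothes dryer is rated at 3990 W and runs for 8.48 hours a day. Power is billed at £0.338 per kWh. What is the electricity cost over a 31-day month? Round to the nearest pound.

£355

Energy = 3990 W × 8.48 h/day × 31 days = 1,048,891 Wh = 1,049 kWh
Cost = 1,049 kWh × £0.338/kWh = £354.53 ≈ £355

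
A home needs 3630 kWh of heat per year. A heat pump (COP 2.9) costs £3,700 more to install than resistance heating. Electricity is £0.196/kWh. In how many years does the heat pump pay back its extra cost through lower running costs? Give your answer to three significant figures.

Resistance: 3630 kWh × £0.196 = £711.48/yr
Heat pump: 3630 / 2.9 = 1252 kWh in → × £0.196 = £245.34/yr
Annual savings = £466.14
Payback = £3,700 / £466.14 = 7.94 years

7.94 years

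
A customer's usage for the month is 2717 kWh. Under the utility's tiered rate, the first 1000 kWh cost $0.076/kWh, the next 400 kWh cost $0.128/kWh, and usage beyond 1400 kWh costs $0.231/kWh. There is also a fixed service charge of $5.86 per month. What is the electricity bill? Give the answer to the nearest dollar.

$437

First 1000 kWh × $0.076 = $76.00
Next 400 kWh × $0.128 = $51.20
Remaining 1317 kWh × $0.231 = $304.23
Energy charge = $431.43; + service $5.86 = $437.29 ≈ $437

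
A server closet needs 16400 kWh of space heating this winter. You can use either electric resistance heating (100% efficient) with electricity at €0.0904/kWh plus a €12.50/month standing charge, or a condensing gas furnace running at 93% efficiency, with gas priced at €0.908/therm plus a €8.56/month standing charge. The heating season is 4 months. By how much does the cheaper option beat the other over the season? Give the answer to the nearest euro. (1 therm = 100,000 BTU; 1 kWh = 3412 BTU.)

€952

Heat load = 16400 kWh × 3412 = 55,956,800 BTU
Gas: input = 55,956,800 / 0.93 = 60,168,602 BTU = 601.7 therm → 601.7 × €0.908 = €546.33; + 4 × €8.56 standing = €580.57
Electric: 55,956,800 BTU / 3412 = 16,400 kWh → × €0.0904 = €1,482.56; + 4 × €12.50 standing = €1,532.56
Difference = |€580.57 − €1,532.56| = €951.99 ≈ €952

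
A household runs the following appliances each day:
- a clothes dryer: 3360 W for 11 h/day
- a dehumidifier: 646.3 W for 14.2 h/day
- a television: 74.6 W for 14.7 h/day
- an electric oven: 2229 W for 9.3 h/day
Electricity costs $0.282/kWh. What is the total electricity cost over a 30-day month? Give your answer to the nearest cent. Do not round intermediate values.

clothes dryer: 3360 W × 11 h × 30 d = 1,108,800 Wh = 1,109 kWh
dehumidifier: 646.3 W × 14.2 h × 30 d = 275,324 Wh = 275.3 kWh
television: 74.6 W × 14.7 h × 30 d = 32,899 Wh = 32.9 kWh
electric oven: 2229 W × 9.3 h × 30 d = 621,891 Wh = 621.9 kWh
Total energy = 1,109 + 275.3 + 32.9 + 621.9 = 2,039 kWh
Cost = 2,039 kWh × $0.282 = $574.97

$574.97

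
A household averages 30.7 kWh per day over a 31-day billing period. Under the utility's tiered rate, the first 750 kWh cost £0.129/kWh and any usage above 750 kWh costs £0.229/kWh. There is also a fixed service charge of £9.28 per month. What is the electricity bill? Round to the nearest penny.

Usage = 30.7 kWh/day × 31 days = 951.7 kWh
First 750 kWh × £0.129 = £96.75
Remaining 201.7 kWh × £0.229 = £46.19
Energy charge = £142.94; + service £9.28 = £152.22

£152.22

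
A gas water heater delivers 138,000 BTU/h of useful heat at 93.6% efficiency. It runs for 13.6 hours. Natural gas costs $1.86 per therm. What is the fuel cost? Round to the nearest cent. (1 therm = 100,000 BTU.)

Heat delivered = 138,000 BTU/h × 13.6 h = 1,876,800 BTU
Gas input = 1,876,800 / 0.936 = 2,005,128 BTU
= 2,005,128 / 100,000 = 20.05 therm
Cost = 20.05 × $1.86/therm = $37.30

$37.30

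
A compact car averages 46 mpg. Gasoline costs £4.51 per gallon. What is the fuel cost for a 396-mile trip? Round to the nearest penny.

Fuel = 396 mi / 46 mpg = 8.609 gal
Cost = 8.609 gal × £4.51/gal = £38.83

£38.83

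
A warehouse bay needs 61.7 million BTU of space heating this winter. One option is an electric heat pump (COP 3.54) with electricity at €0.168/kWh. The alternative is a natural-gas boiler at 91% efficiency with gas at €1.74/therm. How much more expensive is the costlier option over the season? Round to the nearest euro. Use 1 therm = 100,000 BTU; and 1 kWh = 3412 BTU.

Heat load = 61.7 × 10⁶ BTU = 61,700,000 BTU
Gas: input = 61,700,000 / 0.91 = 67,802,198 BTU = 678 therm → 678 × €1.74 = €1,179.76
Heat pump: 61,700,000 BTU / 3412 = 18,080 kWh heat; / 3.54 = 5,108 kWh in → × €0.168 = €858.19
Difference = |€1,179.76 − €858.19| = €321.57 ≈ €322

€322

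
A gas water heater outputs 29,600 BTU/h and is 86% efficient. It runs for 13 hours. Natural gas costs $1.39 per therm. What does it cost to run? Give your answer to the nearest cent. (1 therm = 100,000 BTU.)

Heat delivered = 29,600 BTU/h × 13 h = 384,800 BTU
Gas input = 384,800 / 0.86 = 447,442 BTU
= 447,442 / 100,000 = 4.474 therm
Cost = 4.474 × $1.39/therm = $6.22

$6.22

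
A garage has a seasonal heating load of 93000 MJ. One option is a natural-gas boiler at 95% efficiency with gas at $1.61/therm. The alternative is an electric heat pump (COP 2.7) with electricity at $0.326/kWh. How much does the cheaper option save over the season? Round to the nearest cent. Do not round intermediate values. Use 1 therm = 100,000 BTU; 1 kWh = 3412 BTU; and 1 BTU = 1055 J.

Heat load = 93000 MJ = 93,000,000,000 J / 1055 = 88,151,659 BTU
Gas: input = 88,151,659 / 0.95 = 92,791,220 BTU = 927.9 therm → 927.9 × $1.61 = $1,493.94
Heat pump: 88,151,659 BTU / 3412 = 25,840 kWh heat; / 2.7 = 9,569 kWh in → × $0.326 = $3,119.43
Difference = |$1,493.94 − $3,119.43| = $1,625.49

$1625.49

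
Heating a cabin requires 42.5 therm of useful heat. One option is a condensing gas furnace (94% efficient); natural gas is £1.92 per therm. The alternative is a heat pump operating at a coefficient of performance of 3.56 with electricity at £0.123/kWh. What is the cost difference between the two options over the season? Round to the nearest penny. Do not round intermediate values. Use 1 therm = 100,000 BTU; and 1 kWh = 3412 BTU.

£43.77

Heat load = 42.5 therm × 100,000 = 4,250,000 BTU
Gas: input = 4,250,000 / 0.94 = 4,521,277 BTU = 45.21 therm → 45.21 × £1.92 = £86.81
Heat pump: 4,250,000 BTU / 3412 = 1,246 kWh heat; / 3.56 = 349.9 kWh in → × £0.123 = £43.04
Difference = |£86.81 − £43.04| = £43.77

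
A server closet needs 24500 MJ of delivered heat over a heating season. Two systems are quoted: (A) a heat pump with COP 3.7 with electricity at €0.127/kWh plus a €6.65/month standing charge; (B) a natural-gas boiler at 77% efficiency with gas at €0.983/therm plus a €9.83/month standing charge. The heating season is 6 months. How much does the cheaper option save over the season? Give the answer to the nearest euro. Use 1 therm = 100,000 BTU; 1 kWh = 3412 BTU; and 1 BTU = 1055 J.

€82

Heat load = 24500 MJ = 24,500,000,000 J / 1055 = 23,222,749 BTU
Gas: input = 23,222,749 / 0.77 = 30,159,414 BTU = 301.6 therm → 301.6 × €0.983 = €296.47; + 6 × €9.83 standing = €355.45
Heat pump: 23,222,749 BTU / 3412 = 6,806 kWh heat; / 3.7 = 1,840 kWh in → × €0.127 = €233.62; + 6 × €6.65 standing = €273.52
Difference = |€355.45 − €273.52| = €81.93 ≈ €82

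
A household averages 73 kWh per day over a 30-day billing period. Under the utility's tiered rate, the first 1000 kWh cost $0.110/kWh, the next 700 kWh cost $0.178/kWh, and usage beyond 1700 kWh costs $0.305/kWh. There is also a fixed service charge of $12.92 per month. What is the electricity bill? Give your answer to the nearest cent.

Usage = 73 kWh/day × 30 days = 2190 kWh
First 1000 kWh × $0.110 = $110.00
Next 700 kWh × $0.178 = $124.60
Remaining 490 kWh × $0.305 = $149.45
Energy charge = $384.05; + service $12.92 = $396.97

$396.97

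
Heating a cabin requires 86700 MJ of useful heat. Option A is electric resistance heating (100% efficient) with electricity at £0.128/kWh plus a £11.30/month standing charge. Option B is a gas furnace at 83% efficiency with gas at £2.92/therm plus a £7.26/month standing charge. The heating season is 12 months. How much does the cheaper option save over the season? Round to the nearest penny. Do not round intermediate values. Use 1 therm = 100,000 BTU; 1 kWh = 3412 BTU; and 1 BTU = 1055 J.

Heat load = 86700 MJ = 86,700,000,000 J / 1055 = 82,180,095 BTU
Gas: input = 82,180,095 / 0.83 = 99,012,162 BTU = 990.1 therm → 990.1 × £2.92 = £2,891.16; + 12 × £7.26 standing = £2,978.28
Electric: 82,180,095 BTU / 3412 = 24,090 kWh → × £0.128 = £3,082.96; + 12 × £11.30 standing = £3,218.56
Difference = |£2,978.28 − £3,218.56| = £240.28

£240.28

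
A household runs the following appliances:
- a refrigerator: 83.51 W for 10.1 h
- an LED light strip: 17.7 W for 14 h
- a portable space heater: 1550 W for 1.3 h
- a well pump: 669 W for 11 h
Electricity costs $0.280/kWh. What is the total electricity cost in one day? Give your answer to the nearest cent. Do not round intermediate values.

refrigerator: 83.51 W × 10.1 h = 843 Wh = 0.8435 kWh
LED light strip: 17.7 W × 14 h = 248 Wh = 0.2478 kWh
portable space heater: 1550 W × 1.3 h = 2,015 Wh = 2.015 kWh
well pump: 669 W × 11 h = 7,359 Wh = 7.359 kWh
Total energy = 0.8435 + 0.2478 + 2.015 + 7.359 = 10.47 kWh
Cost = 10.47 kWh × $0.280 = $2.93

$2.93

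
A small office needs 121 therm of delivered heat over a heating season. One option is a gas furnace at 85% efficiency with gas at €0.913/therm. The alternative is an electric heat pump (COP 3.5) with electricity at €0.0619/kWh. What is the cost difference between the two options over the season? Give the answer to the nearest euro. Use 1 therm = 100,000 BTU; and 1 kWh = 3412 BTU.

Heat load = 121 therm × 100,000 = 12,100,000 BTU
Gas: input = 12,100,000 / 0.85 = 14,235,294 BTU = 142.4 therm → 142.4 × €0.913 = €129.97
Heat pump: 12,100,000 BTU / 3412 = 3,546 kWh heat; / 3.5 = 1,013 kWh in → × €0.0619 = €62.72
Difference = |€129.97 − €62.72| = €67.25 ≈ €67

€67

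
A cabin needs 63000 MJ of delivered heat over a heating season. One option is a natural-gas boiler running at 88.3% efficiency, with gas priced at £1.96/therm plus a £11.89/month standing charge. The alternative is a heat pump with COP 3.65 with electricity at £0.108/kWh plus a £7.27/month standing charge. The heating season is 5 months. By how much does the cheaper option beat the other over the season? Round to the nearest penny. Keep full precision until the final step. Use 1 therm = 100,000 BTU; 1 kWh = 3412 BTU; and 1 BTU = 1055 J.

Heat load = 63000 MJ = 63,000,000,000 J / 1055 = 59,715,640 BTU
Gas: input = 59,715,640 / 0.883 = 67,628,131 BTU = 676.3 therm → 676.3 × £1.96 = £1,325.51; + 5 × £11.89 standing = £1,384.96
Heat pump: 59,715,640 BTU / 3412 = 17,500 kWh heat; / 3.65 = 4,795 kWh in → × £0.108 = £517.86; + 5 × £7.27 standing = £554.21
Difference = |£1,384.96 − £554.21| = £830.75

£830.75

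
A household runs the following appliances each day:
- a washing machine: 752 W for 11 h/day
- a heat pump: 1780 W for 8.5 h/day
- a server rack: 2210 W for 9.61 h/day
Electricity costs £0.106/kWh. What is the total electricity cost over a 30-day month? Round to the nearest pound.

washing machine: 752 W × 11 h × 30 d = 248,160 Wh = 248.2 kWh
heat pump: 1780 W × 8.5 h × 30 d = 453,900 Wh = 453.9 kWh
server rack: 2210 W × 9.61 h × 30 d = 637,143 Wh = 637.1 kWh
Total energy = 248.2 + 453.9 + 637.1 = 1,339 kWh
Cost = 1,339 kWh × £0.106 = £141.96 ≈ £142

£142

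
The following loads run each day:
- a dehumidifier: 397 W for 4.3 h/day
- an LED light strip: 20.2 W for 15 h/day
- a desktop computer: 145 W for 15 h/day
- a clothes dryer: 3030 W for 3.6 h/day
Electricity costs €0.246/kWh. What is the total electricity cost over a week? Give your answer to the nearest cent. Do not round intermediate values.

dehumidifier: 397 W × 4.3 h × 7 d = 11,950 Wh = 11.95 kWh
LED light strip: 20.2 W × 15 h × 7 d = 2,121 Wh = 2.121 kWh
desktop computer: 145 W × 15 h × 7 d = 15,225 Wh = 15.22 kWh
clothes dryer: 3030 W × 3.6 h × 7 d = 76,356 Wh = 76.36 kWh
Total energy = 11.95 + 2.121 + 15.22 + 76.36 = 105.7 kWh
Cost = 105.7 kWh × €0.246 = €25.99

€25.99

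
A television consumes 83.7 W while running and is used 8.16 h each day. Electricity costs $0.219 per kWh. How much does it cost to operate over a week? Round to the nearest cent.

Energy = 83.7 W × 8.16 h/day × 7 days = 4,781 Wh = 4.781 kWh
Cost = 4.781 kWh × $0.219/kWh = $1.05

$1.05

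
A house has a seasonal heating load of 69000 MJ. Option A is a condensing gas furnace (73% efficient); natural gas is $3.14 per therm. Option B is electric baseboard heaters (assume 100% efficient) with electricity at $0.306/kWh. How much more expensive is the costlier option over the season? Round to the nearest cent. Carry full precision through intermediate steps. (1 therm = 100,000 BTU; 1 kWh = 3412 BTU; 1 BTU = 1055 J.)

Heat load = 69000 MJ = 69,000,000,000 J / 1055 = 65,402,844 BTU
Gas: input = 65,402,844 / 0.73 = 89,592,936 BTU = 895.9 therm → 895.9 × $3.14 = $2,813.22
Electric: 65,402,844 BTU / 3412 = 19,170 kWh → × $0.306 = $5,865.55
Difference = |$2,813.22 − $5,865.55| = $3,052.34

$3052.34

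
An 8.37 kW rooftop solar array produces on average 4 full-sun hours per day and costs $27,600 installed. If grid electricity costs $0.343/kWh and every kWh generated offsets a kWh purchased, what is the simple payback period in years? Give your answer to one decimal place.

Daily generation = 8.37 kW × 4 h = 33.48 kWh
Annual generation = 33.48 × 365 = 12220 kWh
Annual savings = 12220 × $0.343 = $4,191.53
Payback = $27,600 / $4,191.53 = 6.58 years

6.6 years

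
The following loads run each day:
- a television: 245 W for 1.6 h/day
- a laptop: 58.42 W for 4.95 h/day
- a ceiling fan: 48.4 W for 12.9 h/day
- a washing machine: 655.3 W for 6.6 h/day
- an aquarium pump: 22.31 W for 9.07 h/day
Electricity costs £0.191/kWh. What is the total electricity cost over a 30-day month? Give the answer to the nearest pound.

£33

television: 245 W × 1.6 h × 30 d = 11,760 Wh = 11.76 kWh
laptop: 58.42 W × 4.95 h × 30 d = 8,675 Wh = 8.675 kWh
ceiling fan: 48.4 W × 12.9 h × 30 d = 18,731 Wh = 18.73 kWh
washing machine: 655.3 W × 6.6 h × 30 d = 129,749 Wh = 129.7 kWh
aquarium pump: 22.31 W × 9.07 h × 30 d = 6,071 Wh = 6.071 kWh
Total energy = 11.76 + 8.675 + 18.73 + 129.7 + 6.071 = 175 kWh
Cost = 175 kWh × £0.191 = £33.42 ≈ £33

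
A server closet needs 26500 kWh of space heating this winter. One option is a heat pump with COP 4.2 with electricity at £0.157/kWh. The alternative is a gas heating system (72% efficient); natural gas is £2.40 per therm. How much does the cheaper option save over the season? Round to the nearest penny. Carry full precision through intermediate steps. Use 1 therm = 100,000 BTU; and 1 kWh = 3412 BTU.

£2023.34

Heat load = 26500 kWh × 3412 = 90,418,000 BTU
Gas: input = 90,418,000 / 0.720 = 125,580,556 BTU = 1,256 therm → 1,256 × £2.40 = £3,013.93
Heat pump: 90,418,000 BTU / 3412 = 26,500 kWh heat; / 4.2 = 6,310 kWh in → × £0.157 = £990.60
Difference = |£3,013.93 − £990.60| = £2,023.34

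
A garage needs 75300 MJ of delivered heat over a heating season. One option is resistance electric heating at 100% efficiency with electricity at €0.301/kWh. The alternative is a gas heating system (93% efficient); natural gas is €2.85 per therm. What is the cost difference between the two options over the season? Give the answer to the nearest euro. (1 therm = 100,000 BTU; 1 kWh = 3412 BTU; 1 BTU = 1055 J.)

Heat load = 75300 MJ = 75,300,000,000 J / 1055 = 71,374,408 BTU
Gas: input = 71,374,408 / 0.93 = 76,746,675 BTU = 767.5 therm → 767.5 × €2.85 = €2,187.28
Electric: 71,374,408 BTU / 3412 = 20,920 kWh → × €0.301 = €6,296.51
Difference = |€2,187.28 − €6,296.51| = €4,109.23 ≈ €4109

€4109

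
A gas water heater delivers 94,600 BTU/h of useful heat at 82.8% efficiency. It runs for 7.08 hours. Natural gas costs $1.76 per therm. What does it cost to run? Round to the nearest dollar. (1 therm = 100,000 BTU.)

Heat delivered = 94,600 BTU/h × 7.08 h = 669,768 BTU
Gas input = 669,768 / 0.828 = 808,899 BTU
= 808,899 / 100,000 = 8.089 therm
Cost = 8.089 × $1.76/therm = $14.24 ≈ $14

$14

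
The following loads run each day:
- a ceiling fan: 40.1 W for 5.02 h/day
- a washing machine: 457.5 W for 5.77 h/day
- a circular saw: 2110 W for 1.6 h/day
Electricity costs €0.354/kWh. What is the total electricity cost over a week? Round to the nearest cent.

ceiling fan: 40.1 W × 5.02 h × 7 d = 1,409 Wh = 1.409 kWh
washing machine: 457.5 W × 5.77 h × 7 d = 18,478 Wh = 18.48 kWh
circular saw: 2110 W × 1.6 h × 7 d = 23,632 Wh = 23.63 kWh
Total energy = 1.409 + 18.48 + 23.63 = 43.52 kWh
Cost = 43.52 kWh × €0.354 = €15.41

€15.41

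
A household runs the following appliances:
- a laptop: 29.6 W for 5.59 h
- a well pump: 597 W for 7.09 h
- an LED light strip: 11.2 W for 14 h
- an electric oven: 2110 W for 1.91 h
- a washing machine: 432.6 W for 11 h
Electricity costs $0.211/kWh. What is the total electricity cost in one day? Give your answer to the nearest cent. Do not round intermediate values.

$2.82

laptop: 29.6 W × 5.59 h = 165 Wh = 0.1655 kWh
well pump: 597 W × 7.09 h = 4,233 Wh = 4.233 kWh
LED light strip: 11.2 W × 14 h = 157 Wh = 0.1568 kWh
electric oven: 2110 W × 1.91 h = 4,030 Wh = 4.03 kWh
washing machine: 432.6 W × 11 h = 4,759 Wh = 4.759 kWh
Total energy = 0.1655 + 4.233 + 0.1568 + 4.03 + 4.759 = 13.34 kWh
Cost = 13.34 kWh × $0.211 = $2.82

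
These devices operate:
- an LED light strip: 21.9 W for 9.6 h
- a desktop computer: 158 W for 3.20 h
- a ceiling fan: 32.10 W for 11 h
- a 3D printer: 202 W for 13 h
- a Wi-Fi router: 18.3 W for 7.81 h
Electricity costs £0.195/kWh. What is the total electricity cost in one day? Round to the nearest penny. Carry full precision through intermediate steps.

£0.75

LED light strip: 21.9 W × 9.6 h = 210 Wh = 0.2102 kWh
desktop computer: 158 W × 3.20 h = 506 Wh = 0.5056 kWh
ceiling fan: 32.10 W × 11 h = 353 Wh = 0.3531 kWh
3D printer: 202 W × 13 h = 2,626 Wh = 2.626 kWh
Wi-Fi router: 18.3 W × 7.81 h = 143 Wh = 0.1429 kWh
Total energy = 0.2102 + 0.5056 + 0.3531 + 2.626 + 0.1429 = 3.838 kWh
Cost = 3.838 kWh × £0.195 = £0.75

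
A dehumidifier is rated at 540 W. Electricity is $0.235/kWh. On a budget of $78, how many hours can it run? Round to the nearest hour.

615 h

Energy budget = $78 / $0.235 per kWh = 331.9 kWh = 331,915 Wh
Runtime = 331,915 Wh / 540 W = 614.7 h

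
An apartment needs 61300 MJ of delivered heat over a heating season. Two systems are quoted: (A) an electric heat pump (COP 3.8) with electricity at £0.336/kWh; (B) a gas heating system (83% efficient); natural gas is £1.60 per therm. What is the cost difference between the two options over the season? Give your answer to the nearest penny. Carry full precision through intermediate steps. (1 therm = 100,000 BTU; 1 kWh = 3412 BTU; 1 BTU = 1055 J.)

£385.67

Heat load = 61300 MJ = 61,300,000,000 J / 1055 = 58,104,265 BTU
Gas: input = 58,104,265 / 0.83 = 70,005,139 BTU = 700.1 therm → 700.1 × £1.60 = £1,120.08
Heat pump: 58,104,265 BTU / 3412 = 17,030 kWh heat; / 3.8 = 4,481 kWh in → × £0.336 = £1,505.76
Difference = |£1,120.08 − £1,505.76| = £385.67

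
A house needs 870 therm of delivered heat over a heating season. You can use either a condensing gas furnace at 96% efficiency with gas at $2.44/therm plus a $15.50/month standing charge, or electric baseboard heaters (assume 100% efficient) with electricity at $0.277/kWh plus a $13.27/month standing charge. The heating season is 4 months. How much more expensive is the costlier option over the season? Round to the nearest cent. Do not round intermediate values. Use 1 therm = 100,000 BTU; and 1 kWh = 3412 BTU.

$4842.84

Heat load = 870 therm × 100,000 = 87,000,000 BTU
Gas: input = 87,000,000 / 0.96 = 90,625,000 BTU = 906.2 therm → 906.2 × $2.44 = $2,211.25; + 4 × $15.50 standing = $2,273.25
Electric: 87,000,000 BTU / 3412 = 25,500 kWh → × $0.277 = $7,063.01; + 4 × $13.27 standing = $7,116.09
Difference = |$2,273.25 − $7,116.09| = $4,842.84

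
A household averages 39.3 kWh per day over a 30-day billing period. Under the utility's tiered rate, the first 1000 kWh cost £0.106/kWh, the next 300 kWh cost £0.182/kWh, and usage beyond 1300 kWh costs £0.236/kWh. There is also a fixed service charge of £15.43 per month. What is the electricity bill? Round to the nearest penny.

£154.01

Usage = 39.3 kWh/day × 30 days = 1179 kWh
First 1000 kWh × £0.106 = £106.00
Next 179 kWh × £0.182 = £32.58
Remaining tier: 0 kWh (not reached)
Energy charge = £138.58; + service £15.43 = £154.01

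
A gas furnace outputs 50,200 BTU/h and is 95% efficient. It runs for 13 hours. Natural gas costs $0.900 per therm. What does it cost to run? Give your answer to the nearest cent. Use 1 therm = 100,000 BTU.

$6.18

Heat delivered = 50,200 BTU/h × 13 h = 652,600 BTU
Gas input = 652,600 / 0.95 = 686,947 BTU
= 686,947 / 100,000 = 6.869 therm
Cost = 6.869 × $0.900/therm = $6.18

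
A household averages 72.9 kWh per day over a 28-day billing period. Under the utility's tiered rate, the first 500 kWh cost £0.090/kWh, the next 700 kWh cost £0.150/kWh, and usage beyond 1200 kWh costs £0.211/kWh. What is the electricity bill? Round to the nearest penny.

£327.49

Usage = 72.9 kWh/day × 28 days = 2041.2 kWh
First 500 kWh × £0.090 = £45.00
Next 700 kWh × £0.150 = £105.00
Remaining 841.2 kWh × £0.211 = £177.49
Total = £327.49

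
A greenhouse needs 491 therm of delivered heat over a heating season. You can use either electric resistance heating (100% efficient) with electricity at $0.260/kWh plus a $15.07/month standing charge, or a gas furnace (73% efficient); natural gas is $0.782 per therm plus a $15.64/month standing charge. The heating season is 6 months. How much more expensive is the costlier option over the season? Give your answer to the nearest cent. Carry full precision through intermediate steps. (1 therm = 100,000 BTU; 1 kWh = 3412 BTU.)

$3212.11

Heat load = 491 therm × 100,000 = 49,100,000 BTU
Gas: input = 49,100,000 / 0.73 = 67,260,274 BTU = 672.6 therm → 672.6 × $0.782 = $525.98; + 6 × $15.64 standing = $619.82
Electric: 49,100,000 BTU / 3412 = 14,390 kWh → × $0.260 = $3,741.50; + 6 × $15.07 standing = $3,831.92
Difference = |$619.82 − $3,831.92| = $3,212.11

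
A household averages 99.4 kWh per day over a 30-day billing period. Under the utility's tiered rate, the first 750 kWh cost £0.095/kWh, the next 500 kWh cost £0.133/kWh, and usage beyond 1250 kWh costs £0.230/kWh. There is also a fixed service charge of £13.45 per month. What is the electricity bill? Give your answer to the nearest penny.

£549.56

Usage = 99.4 kWh/day × 30 days = 2982 kWh
First 750 kWh × £0.095 = £71.25
Next 500 kWh × £0.133 = £66.50
Remaining 1732 kWh × £0.230 = £398.36
Energy charge = £536.11; + service £13.45 = £549.56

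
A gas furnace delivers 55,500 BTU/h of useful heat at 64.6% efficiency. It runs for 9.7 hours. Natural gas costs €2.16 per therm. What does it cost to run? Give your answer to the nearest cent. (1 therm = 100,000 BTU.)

Heat delivered = 55,500 BTU/h × 9.7 h = 538,350 BTU
Gas input = 538,350 / 0.646 = 833,359 BTU
= 833,359 / 100,000 = 8.334 therm
Cost = 8.334 × €2.16/therm = €18.00

€18.00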